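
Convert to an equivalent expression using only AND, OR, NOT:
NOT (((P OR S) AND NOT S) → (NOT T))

((P OR S) AND NOT S) AND T
(Negated implication: NOT(A → B) = A AND NOT B)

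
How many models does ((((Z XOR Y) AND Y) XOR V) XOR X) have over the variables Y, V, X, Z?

Satisfying assignments: (0,0,1,0), (0,0,1,1), (0,1,0,0), (0,1,0,1), (1,0,0,0), (1,0,1,1), (1,1,0,1), (1,1,1,0)
Count: 8 out of 16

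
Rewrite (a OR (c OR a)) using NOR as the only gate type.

((a NOR ((c NOR a) NOR (c NOR a))) NOR (a NOR ((c NOR a) NOR (c NOR a))))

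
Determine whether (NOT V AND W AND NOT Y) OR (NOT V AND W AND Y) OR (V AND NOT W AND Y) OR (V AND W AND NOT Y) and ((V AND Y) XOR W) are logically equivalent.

Yes, they are equivalent — the two output columns agree on all 8 assignments:
V | W | Y | Expression 1 | Expression 2
---------------------------------------
0 | 0 | 0 | 0 | 0
0 | 0 | 1 | 0 | 0
0 | 1 | 0 | 1 | 1
0 | 1 | 1 | 1 | 1
1 | 0 | 0 | 0 | 0
1 | 0 | 1 | 1 | 1
1 | 1 | 0 | 1 | 1
1 | 1 | 1 | 0 | 0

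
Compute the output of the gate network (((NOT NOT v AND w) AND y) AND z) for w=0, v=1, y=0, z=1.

Substituting: (((NOT NOT 1 AND 0) AND 0) AND 1)
= 0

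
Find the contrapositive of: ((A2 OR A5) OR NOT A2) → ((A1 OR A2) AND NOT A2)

Contrapositive: NOT ((A1 OR A2) AND NOT A2) → NOT ((A2 OR A5) OR NOT A2)
Note: A statement and its contrapositive are logically equivalent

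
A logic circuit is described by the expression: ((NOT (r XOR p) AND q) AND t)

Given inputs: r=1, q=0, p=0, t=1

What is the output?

Substituting: ((NOT (1 XOR 0) AND 0) AND 1)
= 0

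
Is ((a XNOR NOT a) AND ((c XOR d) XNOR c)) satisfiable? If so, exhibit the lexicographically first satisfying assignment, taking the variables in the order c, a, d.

UNSATISFIABLE - no assignment makes this expression true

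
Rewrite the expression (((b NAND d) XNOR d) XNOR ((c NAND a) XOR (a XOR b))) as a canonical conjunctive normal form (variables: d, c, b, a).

(d OR c OR b OR a) AND (d OR c OR NOT b OR NOT a) AND (d OR NOT c OR b OR a) AND (d OR NOT c OR b OR NOT a) AND (NOT d OR c OR b OR NOT a) AND (NOT d OR c OR NOT b OR NOT a)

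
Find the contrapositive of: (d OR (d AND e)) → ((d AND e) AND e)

Contrapositive: NOT ((d AND e) AND e) → NOT (d OR (d AND e))
Note: A statement and its contrapositive are logically equivalent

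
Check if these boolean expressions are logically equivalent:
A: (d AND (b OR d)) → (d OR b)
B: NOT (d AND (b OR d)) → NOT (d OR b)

No, Inverse is not equivalent to original (counterexample: a=0, d=0, b=1)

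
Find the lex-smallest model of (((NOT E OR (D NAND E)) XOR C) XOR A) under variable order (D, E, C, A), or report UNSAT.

D=0, E=0, C=0, A=0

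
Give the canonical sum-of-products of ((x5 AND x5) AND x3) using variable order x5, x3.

Σm(3) = (x5 AND x3)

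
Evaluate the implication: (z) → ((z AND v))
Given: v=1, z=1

Antecedent (z) = 1; consequent ((z AND v)) = 1.
1 → 1 = 1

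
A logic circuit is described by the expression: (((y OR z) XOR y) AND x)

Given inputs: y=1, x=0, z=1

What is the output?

Substituting: (((1 OR 1) XOR 1) AND 0)
= 0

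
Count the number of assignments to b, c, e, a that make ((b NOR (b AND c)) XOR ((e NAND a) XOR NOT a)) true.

Satisfying assignments: (0,0,0,0), (0,0,1,0), (0,0,1,1), (0,1,0,0), (0,1,1,0), (0,1,1,1), (1,0,0,1), (1,1,0,1)
Count: 8 out of 16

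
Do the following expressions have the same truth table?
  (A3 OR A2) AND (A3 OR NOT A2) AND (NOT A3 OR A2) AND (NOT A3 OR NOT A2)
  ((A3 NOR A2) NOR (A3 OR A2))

Yes, they are equivalent — the two output columns agree on all 4 assignments:
A3 | A2 | Expression 1 | Expression 2
-------------------------------------
0 | 0 | 0 | 0
0 | 1 | 0 | 0
1 | 0 | 0 | 0
1 | 1 | 0 | 0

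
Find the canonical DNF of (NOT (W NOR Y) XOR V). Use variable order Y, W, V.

(NOT Y AND NOT W AND V) OR (NOT Y AND W AND NOT V) OR (Y AND NOT W AND NOT V) OR (Y AND W AND NOT V)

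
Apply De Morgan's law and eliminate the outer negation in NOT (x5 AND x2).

NOT x5 OR NOT x2
De Morgan's: NOT(AND of terms) = OR of negations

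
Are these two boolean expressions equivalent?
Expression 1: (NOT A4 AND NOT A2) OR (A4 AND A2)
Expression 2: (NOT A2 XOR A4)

Yes, they are equivalent — the two output columns agree on all 4 assignments:
A4 | A2 | Expression 1 | Expression 2
-------------------------------------
0 | 0 | 1 | 1
0 | 1 | 0 | 0
1 | 0 | 0 | 0
1 | 1 | 1 | 1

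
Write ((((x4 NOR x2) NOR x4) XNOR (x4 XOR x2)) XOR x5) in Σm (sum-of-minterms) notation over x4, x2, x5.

Σm(0, 2, 5, 6) = (NOT x4 AND NOT x2 AND NOT x5) OR (NOT x4 AND x2 AND NOT x5) OR (x4 AND NOT x2 AND x5) OR (x4 AND x2 AND NOT x5)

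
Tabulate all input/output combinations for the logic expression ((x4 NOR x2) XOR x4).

x4 | x2 | Output
----------------
0 | 0 | 1
0 | 1 | 0
1 | 0 | 1
1 | 1 | 1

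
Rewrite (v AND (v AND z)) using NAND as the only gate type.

((v NAND ((v NAND z) NAND (v NAND z))) NAND (v NAND ((v NAND z) NAND (v NAND z))))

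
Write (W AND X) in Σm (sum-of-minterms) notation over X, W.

Σm(3) = (X AND W)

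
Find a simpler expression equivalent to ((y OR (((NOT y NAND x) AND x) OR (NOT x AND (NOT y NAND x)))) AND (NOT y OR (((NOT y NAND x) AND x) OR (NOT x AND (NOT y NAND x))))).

By distribution ((E OR v) AND (E OR NOT v) = E) then distribution ((E AND v) OR (E AND NOT v) = E):
= (NOT y NAND x)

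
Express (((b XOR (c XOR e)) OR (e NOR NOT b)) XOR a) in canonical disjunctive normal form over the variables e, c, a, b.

(NOT e AND NOT c AND NOT a AND b) OR (NOT e AND NOT c AND a AND NOT b) OR (NOT e AND c AND NOT a AND NOT b) OR (NOT e AND c AND NOT a AND b) OR (e AND NOT c AND NOT a AND NOT b) OR (e AND NOT c AND a AND b) OR (e AND c AND NOT a AND b) OR (e AND c AND a AND NOT b)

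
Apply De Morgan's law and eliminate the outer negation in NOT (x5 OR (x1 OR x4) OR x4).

NOT x5 AND NOT (x1 OR x4) AND NOT x4
De Morgan's: NOT(OR of terms) = AND of negations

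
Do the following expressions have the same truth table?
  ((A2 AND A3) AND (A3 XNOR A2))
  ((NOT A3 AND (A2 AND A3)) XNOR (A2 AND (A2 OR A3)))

No. Counterexample: with A3=0, A2=0, Expression 1 = 0 but Expression 2 = 1.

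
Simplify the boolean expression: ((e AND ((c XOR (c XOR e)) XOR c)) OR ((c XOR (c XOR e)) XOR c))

By absorption (E OR (E AND v) = E) then XOR self-cancellation ((E XOR v) XOR v = E):
= (c XOR e)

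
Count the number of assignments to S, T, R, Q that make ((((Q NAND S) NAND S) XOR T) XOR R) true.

Satisfying assignments: (0,0,0,0), (0,0,0,1), (0,1,1,0), (0,1,1,1), (1,0,0,1), (1,0,1,0), (1,1,0,0), (1,1,1,1)
Count: 8 out of 16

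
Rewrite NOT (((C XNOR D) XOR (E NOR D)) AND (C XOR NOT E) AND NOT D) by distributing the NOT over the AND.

NOT ((C XNOR D) XOR (E NOR D)) OR NOT (C XOR NOT E) OR D
De Morgan's: NOT(AND of terms) = OR of negations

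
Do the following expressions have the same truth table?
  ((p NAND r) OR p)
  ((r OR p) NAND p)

No. Counterexample: with r=0, p=1, Expression 1 = 1 but Expression 2 = 0.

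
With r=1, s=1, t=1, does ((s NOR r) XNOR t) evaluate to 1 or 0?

Substituting: ((1 NOR 1) XNOR 1)
= 0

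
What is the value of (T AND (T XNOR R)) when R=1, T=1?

Substituting: (1 AND (1 XNOR 1))
= 1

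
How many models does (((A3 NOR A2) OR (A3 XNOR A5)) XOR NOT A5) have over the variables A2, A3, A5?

Satisfying assignments: (0,0,1), (0,1,0), (0,1,1), (1,1,0), (1,1,1)
Count: 5 out of 8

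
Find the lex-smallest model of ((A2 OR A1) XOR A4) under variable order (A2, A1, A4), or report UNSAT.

A2=0, A1=0, A4=1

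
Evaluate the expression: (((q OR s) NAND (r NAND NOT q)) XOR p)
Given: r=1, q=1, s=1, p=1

Substituting: (((1 OR 1) NAND (1 NAND NOT 1)) XOR 1)
= 1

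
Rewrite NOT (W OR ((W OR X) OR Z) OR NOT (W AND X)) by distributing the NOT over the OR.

NOT W AND NOT ((W OR X) OR Z) AND (W AND X)
De Morgan's: NOT(OR of terms) = AND of negations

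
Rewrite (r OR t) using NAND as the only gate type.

((r NAND r) NAND (t NAND t))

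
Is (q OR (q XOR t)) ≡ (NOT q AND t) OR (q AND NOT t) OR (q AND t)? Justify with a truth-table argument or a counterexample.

Yes, they are equivalent — the two output columns agree on all 4 assignments:
q | t | Expression 1 | Expression 2
-----------------------------------
0 | 0 | 0 | 0
0 | 1 | 1 | 1
1 | 0 | 1 | 1
1 | 1 | 1 | 1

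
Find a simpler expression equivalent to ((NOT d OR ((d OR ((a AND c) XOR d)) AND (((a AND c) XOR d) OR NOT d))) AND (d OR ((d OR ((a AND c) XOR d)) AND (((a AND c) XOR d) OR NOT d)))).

By distribution ((E OR v) AND (E OR NOT v) = E) then distribution ((E OR v) AND (E OR NOT v) = E):
= ((a AND c) XOR d)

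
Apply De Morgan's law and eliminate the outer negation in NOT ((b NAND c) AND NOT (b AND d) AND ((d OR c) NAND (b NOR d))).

NOT (b NAND c) OR (b AND d) OR NOT ((d OR c) NAND (b NOR d))
De Morgan's: NOT(AND of terms) = OR of negations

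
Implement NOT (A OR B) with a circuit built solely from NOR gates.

(((A NOR B) NOR (A NOR B)) NOR ((A NOR B) NOR (A NOR B)))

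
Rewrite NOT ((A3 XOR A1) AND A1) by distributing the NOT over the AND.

NOT (A3 XOR A1) OR NOT A1
De Morgan's: NOT(AND of terms) = OR of negations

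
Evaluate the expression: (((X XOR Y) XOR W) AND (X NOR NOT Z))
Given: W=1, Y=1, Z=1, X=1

Substituting: (((1 XOR 1) XOR 1) AND (1 NOR NOT 1))
= 0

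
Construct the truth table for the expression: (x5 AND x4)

x4 | x5 | Output
----------------
0 | 0 | 0
0 | 1 | 0
1 | 0 | 0
1 | 1 | 1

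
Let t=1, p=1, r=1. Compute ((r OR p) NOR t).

Substituting: ((1 OR 1) NOR 1)
= 0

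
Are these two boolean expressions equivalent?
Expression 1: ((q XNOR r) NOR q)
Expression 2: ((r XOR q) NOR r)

No. Counterexample: with r=0, q=0, Expression 1 = 0 but Expression 2 = 1.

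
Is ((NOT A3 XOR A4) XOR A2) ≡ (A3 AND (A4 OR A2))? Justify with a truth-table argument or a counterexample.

No. Counterexample: with A3=0, A4=0, A2=0, Expression 1 = 1 but Expression 2 = 0.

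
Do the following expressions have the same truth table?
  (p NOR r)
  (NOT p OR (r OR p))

No. Counterexample: with p=0, r=1, Expression 1 = 0 but Expression 2 = 1.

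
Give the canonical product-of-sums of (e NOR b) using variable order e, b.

ΠM(1, 2, 3) = (e OR NOT b) AND (NOT e OR b) AND (NOT e OR NOT b)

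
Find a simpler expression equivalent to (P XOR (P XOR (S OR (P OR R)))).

By XOR self-cancellation ((E XOR v) XOR v = E):
= (S OR (P OR R))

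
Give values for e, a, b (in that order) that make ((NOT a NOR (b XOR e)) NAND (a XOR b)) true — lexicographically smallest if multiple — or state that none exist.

e=0, a=0, b=0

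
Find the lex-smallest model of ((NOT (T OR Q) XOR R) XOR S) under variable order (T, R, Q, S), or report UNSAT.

T=0, R=0, Q=0, S=0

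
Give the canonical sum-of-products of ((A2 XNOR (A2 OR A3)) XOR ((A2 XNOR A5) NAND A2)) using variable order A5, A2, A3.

Σm(1, 5, 6, 7) = (NOT A5 AND NOT A2 AND A3) OR (A5 AND NOT A2 AND A3) OR (A5 AND A2 AND NOT A3) OR (A5 AND A2 AND A3)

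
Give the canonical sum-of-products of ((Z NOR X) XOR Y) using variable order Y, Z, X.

Σm(0, 5, 6, 7) = (NOT Y AND NOT Z AND NOT X) OR (Y AND NOT Z AND X) OR (Y AND Z AND NOT X) OR (Y AND Z AND X)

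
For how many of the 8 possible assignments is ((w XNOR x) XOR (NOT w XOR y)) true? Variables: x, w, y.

Satisfying assignments: (0,0,1), (0,1,1), (1,0,0), (1,1,0)
Count: 4 out of 8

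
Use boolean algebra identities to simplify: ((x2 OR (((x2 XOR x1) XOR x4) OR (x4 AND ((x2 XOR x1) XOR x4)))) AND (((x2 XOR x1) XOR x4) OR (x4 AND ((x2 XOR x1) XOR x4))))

By absorption (E AND (E OR v) = E) then absorption (E OR (E AND v) = E):
= ((x2 XOR x1) XOR x4)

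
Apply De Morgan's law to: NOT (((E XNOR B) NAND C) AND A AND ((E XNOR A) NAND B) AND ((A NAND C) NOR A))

NOT ((E XNOR B) NAND C) OR NOT A OR NOT ((E XNOR A) NAND B) OR NOT ((A NAND C) NOR A)
De Morgan's: NOT(AND of terms) = OR of negations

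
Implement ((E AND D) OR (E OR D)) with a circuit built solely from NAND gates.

((((E NAND D) NAND (E NAND D)) NAND ((E NAND D) NAND (E NAND D))) NAND (((E NAND E) NAND (D NAND D)) NAND ((E NAND E) NAND (D NAND D))))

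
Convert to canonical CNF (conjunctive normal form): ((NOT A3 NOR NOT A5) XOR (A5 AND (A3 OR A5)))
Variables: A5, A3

(A5 OR A3) AND (A5 OR NOT A3) AND (NOT A5 OR NOT A3)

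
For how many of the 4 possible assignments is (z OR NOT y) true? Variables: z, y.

Satisfying assignments: (0,0), (1,0), (1,1)
Count: 3 out of 4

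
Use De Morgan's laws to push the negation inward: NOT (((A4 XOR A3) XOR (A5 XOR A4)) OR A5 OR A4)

NOT ((A4 XOR A3) XOR (A5 XOR A4)) AND NOT A5 AND NOT A4
De Morgan's: NOT(OR of terms) = AND of negations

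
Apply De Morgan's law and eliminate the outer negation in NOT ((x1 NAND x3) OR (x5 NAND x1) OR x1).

NOT (x1 NAND x3) AND NOT (x5 NAND x1) AND NOT x1
De Morgan's: NOT(OR of terms) = AND of negations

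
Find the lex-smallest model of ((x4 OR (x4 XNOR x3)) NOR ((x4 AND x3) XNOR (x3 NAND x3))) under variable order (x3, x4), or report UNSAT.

UNSATISFIABLE - no assignment makes this expression true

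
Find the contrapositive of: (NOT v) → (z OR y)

Contrapositive: NOT (z OR y) → v
Note: A statement and its contrapositive are logically equivalent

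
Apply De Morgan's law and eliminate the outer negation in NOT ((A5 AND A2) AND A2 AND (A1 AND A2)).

NOT (A5 AND A2) OR NOT A2 OR NOT (A1 AND A2)
De Morgan's: NOT(AND of terms) = OR of negations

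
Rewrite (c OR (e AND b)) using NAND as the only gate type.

((c NAND c) NAND (((e NAND b) NAND (e NAND b)) NAND ((e NAND b) NAND (e NAND b))))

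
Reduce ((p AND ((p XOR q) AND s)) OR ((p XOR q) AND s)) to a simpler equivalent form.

By absorption (E OR (E AND v) = E):
= ((p XOR q) AND s)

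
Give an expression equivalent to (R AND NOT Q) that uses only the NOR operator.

((R NOR R) NOR ((Q NOR Q) NOR (Q NOR Q)))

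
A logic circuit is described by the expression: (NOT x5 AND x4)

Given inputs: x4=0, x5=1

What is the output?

Substituting: (NOT 1 AND 0)
= 0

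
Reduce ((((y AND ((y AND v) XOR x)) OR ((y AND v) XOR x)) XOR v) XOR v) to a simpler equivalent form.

By XOR self-cancellation ((E XOR v) XOR v = E) then absorption (E OR (E AND v) = E):
= ((y AND v) XOR x)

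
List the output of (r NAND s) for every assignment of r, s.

r | s | Output
--------------
0 | 0 | 1
0 | 1 | 1
1 | 0 | 1
1 | 1 | 0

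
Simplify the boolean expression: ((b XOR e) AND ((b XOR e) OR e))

By absorption (E AND (E OR v) = E):
= (b XOR e)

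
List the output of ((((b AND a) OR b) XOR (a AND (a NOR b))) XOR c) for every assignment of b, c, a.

b | c | a | Output
------------------
0 | 0 | 0 | 0
0 | 0 | 1 | 0
0 | 1 | 0 | 1
0 | 1 | 1 | 1
1 | 0 | 0 | 1
1 | 0 | 1 | 1
1 | 1 | 0 | 0
1 | 1 | 1 | 0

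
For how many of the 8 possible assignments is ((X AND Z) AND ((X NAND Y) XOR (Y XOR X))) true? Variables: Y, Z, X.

No assignment satisfies the expression.
Count: 0 out of 8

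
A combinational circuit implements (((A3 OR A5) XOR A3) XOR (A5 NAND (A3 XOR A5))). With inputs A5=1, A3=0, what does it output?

Substituting: (((0 OR 1) XOR 0) XOR (1 NAND (0 XOR 1)))
= 1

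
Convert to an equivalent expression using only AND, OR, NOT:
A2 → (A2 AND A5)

NOT A2 OR (A2 AND A5)
(Implication elimination: A → B = NOT A OR B)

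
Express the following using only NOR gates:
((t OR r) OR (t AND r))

((((t NOR r) NOR (t NOR r)) NOR ((t NOR t) NOR (r NOR r))) NOR (((t NOR r) NOR (t NOR r)) NOR ((t NOR t) NOR (r NOR r))))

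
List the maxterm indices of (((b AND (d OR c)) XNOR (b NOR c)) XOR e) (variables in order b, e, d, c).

ΠM(0, 2, 5, 7, 9, 10, 11, 12) = (b OR e OR d OR c) AND (b OR e OR NOT d OR c) AND (b OR NOT e OR d OR NOT c) AND (b OR NOT e OR NOT d OR NOT c) AND (NOT b OR e OR d OR NOT c) AND (NOT b OR e OR NOT d OR c) AND (NOT b OR e OR NOT d OR NOT c) AND (NOT b OR NOT e OR d OR c)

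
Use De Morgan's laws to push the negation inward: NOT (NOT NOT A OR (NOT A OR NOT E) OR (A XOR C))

NOT A AND NOT (NOT A OR NOT E) AND NOT (A XOR C)
De Morgan's: NOT(OR of terms) = AND of negations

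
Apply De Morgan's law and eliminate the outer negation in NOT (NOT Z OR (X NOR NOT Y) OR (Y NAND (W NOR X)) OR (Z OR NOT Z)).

Z AND NOT (X NOR NOT Y) AND NOT (Y NAND (W NOR X)) AND NOT (Z OR NOT Z)
De Morgan's: NOT(OR of terms) = AND of negations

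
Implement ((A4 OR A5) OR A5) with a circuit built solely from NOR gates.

((((A4 NOR A5) NOR (A4 NOR A5)) NOR A5) NOR (((A4 NOR A5) NOR (A4 NOR A5)) NOR A5))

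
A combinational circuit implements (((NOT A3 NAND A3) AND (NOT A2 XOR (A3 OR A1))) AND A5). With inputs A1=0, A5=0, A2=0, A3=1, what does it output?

Substituting: (((NOT 1 NAND 1) AND (NOT 0 XOR (1 OR 0))) AND 0)
= 0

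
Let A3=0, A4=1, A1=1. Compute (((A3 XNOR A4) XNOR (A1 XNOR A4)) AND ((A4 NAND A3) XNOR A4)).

Substituting: (((0 XNOR 1) XNOR (1 XNOR 1)) AND ((1 NAND 0) XNOR 1))
= 0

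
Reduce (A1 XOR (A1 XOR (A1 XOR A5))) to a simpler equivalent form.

By XOR self-cancellation ((E XOR v) XOR v = E):
= (A1 XOR A5)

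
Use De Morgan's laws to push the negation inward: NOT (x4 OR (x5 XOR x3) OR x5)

NOT x4 AND NOT (x5 XOR x3) AND NOT x5
De Morgan's: NOT(OR of terms) = AND of negations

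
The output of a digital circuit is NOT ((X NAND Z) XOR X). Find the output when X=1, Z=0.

Substituting: NOT ((1 NAND 0) XOR 1)
= 1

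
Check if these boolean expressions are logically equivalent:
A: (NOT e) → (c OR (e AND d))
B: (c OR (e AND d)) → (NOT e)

No, Converse is not equivalent to original (counterexample: c=0, d=0, e=0)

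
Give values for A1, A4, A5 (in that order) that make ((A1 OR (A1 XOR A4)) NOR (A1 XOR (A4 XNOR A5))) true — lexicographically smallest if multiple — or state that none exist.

A1=0, A4=0, A5=1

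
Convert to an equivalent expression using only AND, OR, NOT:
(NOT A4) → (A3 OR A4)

A4 OR (A3 OR A4)
(Implication elimination: A → B = NOT A OR B)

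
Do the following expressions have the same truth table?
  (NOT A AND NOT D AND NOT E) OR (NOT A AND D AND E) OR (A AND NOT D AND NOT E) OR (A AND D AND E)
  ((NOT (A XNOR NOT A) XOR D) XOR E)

Yes, they are equivalent — the two output columns agree on all 8 assignments:
A | D | E | Expression 1 | Expression 2
---------------------------------------
0 | 0 | 0 | 1 | 1
0 | 0 | 1 | 0 | 0
0 | 1 | 0 | 0 | 0
0 | 1 | 1 | 1 | 1
1 | 0 | 0 | 1 | 1
1 | 0 | 1 | 0 | 0
1 | 1 | 0 | 0 | 0
1 | 1 | 1 | 1 | 1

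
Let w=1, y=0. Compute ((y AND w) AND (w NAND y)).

Substituting: ((0 AND 1) AND (1 NAND 0))
= 0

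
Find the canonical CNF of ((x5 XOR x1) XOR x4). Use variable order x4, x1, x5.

(x4 OR x1 OR x5) AND (x4 OR NOT x1 OR NOT x5) AND (NOT x4 OR x1 OR NOT x5) AND (NOT x4 OR NOT x1 OR x5)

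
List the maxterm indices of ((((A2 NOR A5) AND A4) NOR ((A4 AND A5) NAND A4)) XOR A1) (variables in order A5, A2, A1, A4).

ΠM(0, 1, 4, 5, 8, 11, 12, 15) = (A5 OR A2 OR A1 OR A4) AND (A5 OR A2 OR A1 OR NOT A4) AND (A5 OR NOT A2 OR A1 OR A4) AND (A5 OR NOT A2 OR A1 OR NOT A4) AND (NOT A5 OR A2 OR A1 OR A4) AND (NOT A5 OR A2 OR NOT A1 OR NOT A4) AND (NOT A5 OR NOT A2 OR A1 OR A4) AND (NOT A5 OR NOT A2 OR NOT A1 OR NOT A4)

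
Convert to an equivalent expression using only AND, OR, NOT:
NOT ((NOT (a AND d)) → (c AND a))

(NOT (a AND d)) AND NOT (c AND a)
(Negated implication: NOT(A → B) = A AND NOT B)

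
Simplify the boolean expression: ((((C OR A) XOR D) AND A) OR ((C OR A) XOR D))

By absorption (E OR (E AND v) = E):
= ((C OR A) XOR D)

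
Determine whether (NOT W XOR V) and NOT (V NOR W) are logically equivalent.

No. Counterexample: with W=0, V=0, Expression 1 = 1 but Expression 2 = 0.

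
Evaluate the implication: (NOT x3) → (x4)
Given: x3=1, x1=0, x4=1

Antecedent (NOT x3) = 0; consequent (x4) = 1.
0 → 1 = 1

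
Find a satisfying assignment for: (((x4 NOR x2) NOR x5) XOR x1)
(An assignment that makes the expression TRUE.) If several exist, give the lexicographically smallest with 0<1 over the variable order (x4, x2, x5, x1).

x4=0, x2=0, x5=0, x1=1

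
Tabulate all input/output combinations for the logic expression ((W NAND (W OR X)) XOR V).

X | V | W | Output
------------------
0 | 0 | 0 | 1
0 | 0 | 1 | 0
0 | 1 | 0 | 0
0 | 1 | 1 | 1
1 | 0 | 0 | 1
1 | 0 | 1 | 0
1 | 1 | 0 | 0
1 | 1 | 1 | 1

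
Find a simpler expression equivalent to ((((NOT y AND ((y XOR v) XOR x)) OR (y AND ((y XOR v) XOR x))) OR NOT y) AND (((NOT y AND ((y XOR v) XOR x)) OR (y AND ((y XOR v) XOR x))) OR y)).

By distribution ((E OR v) AND (E OR NOT v) = E) then distribution ((E AND v) OR (E AND NOT v) = E):
= ((y XOR v) XOR x)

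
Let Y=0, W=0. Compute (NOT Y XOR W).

Substituting: (NOT 0 XOR 0)
= 1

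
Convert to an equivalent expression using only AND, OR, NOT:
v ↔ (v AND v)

(v AND (v AND v)) OR (NOT v AND NOT (v AND v))
(Biconditional = both true or both false)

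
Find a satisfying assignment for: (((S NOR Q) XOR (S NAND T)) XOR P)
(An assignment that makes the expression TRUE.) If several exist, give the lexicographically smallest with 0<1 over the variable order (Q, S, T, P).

Q=0, S=0, T=0, P=1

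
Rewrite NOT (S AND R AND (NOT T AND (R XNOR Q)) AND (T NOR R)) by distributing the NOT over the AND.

NOT S OR NOT R OR NOT (NOT T AND (R XNOR Q)) OR NOT (T NOR R)
De Morgan's: NOT(AND of terms) = OR of negations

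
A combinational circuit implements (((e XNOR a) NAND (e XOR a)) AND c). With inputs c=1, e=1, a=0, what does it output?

Substituting: (((1 XNOR 0) NAND (1 XOR 0)) AND 1)
= 1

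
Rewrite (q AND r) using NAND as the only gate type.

((q NAND r) NAND (q NAND r))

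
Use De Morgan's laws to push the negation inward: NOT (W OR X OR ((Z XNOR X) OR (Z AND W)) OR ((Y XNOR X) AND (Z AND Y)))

NOT W AND NOT X AND NOT ((Z XNOR X) OR (Z AND W)) AND NOT ((Y XNOR X) AND (Z AND Y))
De Morgan's: NOT(OR of terms) = AND of negations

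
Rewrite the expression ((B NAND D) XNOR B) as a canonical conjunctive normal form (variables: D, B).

(D OR B) AND (NOT D OR B) AND (NOT D OR NOT B)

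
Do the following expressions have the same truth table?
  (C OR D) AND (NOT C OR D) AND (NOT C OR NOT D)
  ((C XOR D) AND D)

Yes, they are equivalent — the two output columns agree on all 4 assignments:
C | D | Expression 1 | Expression 2
-----------------------------------
0 | 0 | 0 | 0
0 | 1 | 1 | 1
1 | 0 | 0 | 0
1 | 1 | 0 | 0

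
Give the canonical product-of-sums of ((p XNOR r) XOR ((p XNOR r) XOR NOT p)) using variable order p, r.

ΠM(2, 3) = (NOT p OR r) AND (NOT p OR NOT r)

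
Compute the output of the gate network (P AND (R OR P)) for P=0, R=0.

Substituting: (0 AND (0 OR 0))
= 0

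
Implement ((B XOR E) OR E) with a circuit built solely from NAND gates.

((((B NAND (B NAND E)) NAND (E NAND (B NAND E))) NAND ((B NAND (B NAND E)) NAND (E NAND (B NAND E)))) NAND (E NAND E))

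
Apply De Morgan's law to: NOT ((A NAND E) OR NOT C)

NOT (A NAND E) AND C
De Morgan's: NOT(OR of terms) = AND of negations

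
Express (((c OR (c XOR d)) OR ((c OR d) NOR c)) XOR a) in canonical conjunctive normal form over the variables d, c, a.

(d OR c OR NOT a) AND (d OR NOT c OR NOT a) AND (NOT d OR c OR NOT a) AND (NOT d OR NOT c OR NOT a)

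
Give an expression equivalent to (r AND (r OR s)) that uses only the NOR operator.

((r NOR r) NOR (((r NOR s) NOR (r NOR s)) NOR ((r NOR s) NOR (r NOR s))))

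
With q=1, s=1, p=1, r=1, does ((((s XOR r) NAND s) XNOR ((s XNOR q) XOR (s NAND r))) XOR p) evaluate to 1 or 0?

Substituting: ((((1 XOR 1) NAND 1) XNOR ((1 XNOR 1) XOR (1 NAND 1))) XOR 1)
= 0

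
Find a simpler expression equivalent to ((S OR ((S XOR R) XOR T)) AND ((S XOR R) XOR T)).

By absorption (E AND (E OR v) = E):
= ((S XOR R) XOR T)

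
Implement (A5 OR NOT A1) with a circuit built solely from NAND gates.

((A5 NAND A5) NAND ((A1 NAND A1) NAND (A1 NAND A1)))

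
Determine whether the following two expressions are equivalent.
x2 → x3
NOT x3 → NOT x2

Yes, Contrapositive is always equivalent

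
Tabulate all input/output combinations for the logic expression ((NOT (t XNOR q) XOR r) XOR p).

r | t | q | p | Output
----------------------
0 | 0 | 0 | 0 | 0
0 | 0 | 0 | 1 | 1
0 | 0 | 1 | 0 | 1
0 | 0 | 1 | 1 | 0
0 | 1 | 0 | 0 | 1
0 | 1 | 0 | 1 | 0
0 | 1 | 1 | 0 | 0
0 | 1 | 1 | 1 | 1
1 | 0 | 0 | 0 | 1
1 | 0 | 0 | 1 | 0
1 | 0 | 1 | 0 | 0
1 | 0 | 1 | 1 | 1
1 | 1 | 0 | 0 | 0
1 | 1 | 0 | 1 | 1
1 | 1 | 1 | 0 | 1
1 | 1 | 1 | 1 | 0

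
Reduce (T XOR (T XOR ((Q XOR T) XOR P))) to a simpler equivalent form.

By XOR self-cancellation ((E XOR v) XOR v = E):
= ((Q XOR T) XOR P)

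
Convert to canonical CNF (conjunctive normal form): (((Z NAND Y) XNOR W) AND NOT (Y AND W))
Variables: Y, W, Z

(Y OR W OR Z) AND (Y OR W OR NOT Z) AND (NOT Y OR W OR Z) AND (NOT Y OR NOT W OR Z) AND (NOT Y OR NOT W OR NOT Z)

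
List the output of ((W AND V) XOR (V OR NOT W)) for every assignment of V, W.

V | W | Output
--------------
0 | 0 | 1
0 | 1 | 0
1 | 0 | 1
1 | 1 | 0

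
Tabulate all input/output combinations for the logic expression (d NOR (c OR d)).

c | d | Output
--------------
0 | 0 | 1
0 | 1 | 0
1 | 0 | 0
1 | 1 | 0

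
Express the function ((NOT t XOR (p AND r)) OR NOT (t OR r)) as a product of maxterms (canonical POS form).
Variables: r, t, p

ΠM(2, 3, 5, 6) = (r OR NOT t OR p) AND (r OR NOT t OR NOT p) AND (NOT r OR t OR NOT p) AND (NOT r OR NOT t OR p)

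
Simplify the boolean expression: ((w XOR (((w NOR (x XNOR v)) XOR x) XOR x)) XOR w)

By XOR self-cancellation ((E XOR v) XOR v = E) then XOR self-cancellation ((E XOR v) XOR v = E):
= (w NOR (x XNOR v))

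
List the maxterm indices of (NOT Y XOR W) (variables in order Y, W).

ΠM(1, 2) = (Y OR NOT W) AND (NOT Y OR W)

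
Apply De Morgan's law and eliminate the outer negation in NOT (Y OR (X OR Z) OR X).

NOT Y AND NOT (X OR Z) AND NOT X
De Morgan's: NOT(OR of terms) = AND of negations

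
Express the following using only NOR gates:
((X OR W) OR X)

((((X NOR W) NOR (X NOR W)) NOR X) NOR (((X NOR W) NOR (X NOR W)) NOR X))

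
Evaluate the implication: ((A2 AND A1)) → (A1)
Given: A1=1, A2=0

Antecedent ((A2 AND A1)) = 0; consequent (A1) = 1.
0 → 1 = 1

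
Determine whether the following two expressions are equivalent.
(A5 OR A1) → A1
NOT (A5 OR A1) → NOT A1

No, Inverse is not equivalent to original (counterexample: A5=1, A4=0, A1=0)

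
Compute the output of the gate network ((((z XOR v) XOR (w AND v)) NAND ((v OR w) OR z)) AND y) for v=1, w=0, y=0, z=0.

Substituting: ((((0 XOR 1) XOR (0 AND 1)) NAND ((1 OR 0) OR 0)) AND 0)
= 0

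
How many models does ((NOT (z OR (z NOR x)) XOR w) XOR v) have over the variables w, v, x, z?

Satisfying assignments: (0,0,1,0), (0,1,0,0), (0,1,0,1), (0,1,1,1), (1,0,0,0), (1,0,0,1), (1,0,1,1), (1,1,1,0)
Count: 8 out of 16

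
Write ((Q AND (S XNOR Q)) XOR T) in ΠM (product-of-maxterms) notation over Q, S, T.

ΠM(0, 2, 4, 7) = (Q OR S OR T) AND (Q OR NOT S OR T) AND (NOT Q OR S OR T) AND (NOT Q OR NOT S OR NOT T)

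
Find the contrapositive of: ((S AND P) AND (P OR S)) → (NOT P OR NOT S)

Contrapositive: NOT (NOT P OR NOT S) → NOT ((S AND P) AND (P OR S))
Note: A statement and its contrapositive are logically equivalent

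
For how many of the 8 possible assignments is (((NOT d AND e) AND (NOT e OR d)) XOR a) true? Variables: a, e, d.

Satisfying assignments: (1,0,0), (1,0,1), (1,1,0), (1,1,1)
Count: 4 out of 8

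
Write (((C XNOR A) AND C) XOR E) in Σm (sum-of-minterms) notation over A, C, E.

Σm(1, 3, 5, 6) = (NOT A AND NOT C AND E) OR (NOT A AND C AND E) OR (A AND NOT C AND E) OR (A AND C AND NOT E)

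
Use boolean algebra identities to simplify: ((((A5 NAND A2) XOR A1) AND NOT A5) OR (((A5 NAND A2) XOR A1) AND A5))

By distribution ((E AND v) OR (E AND NOT v) = E):
= ((A5 NAND A2) XOR A1)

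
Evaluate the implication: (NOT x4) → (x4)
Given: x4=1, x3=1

Antecedent (NOT x4) = 0; consequent (x4) = 1.
0 → 1 = 1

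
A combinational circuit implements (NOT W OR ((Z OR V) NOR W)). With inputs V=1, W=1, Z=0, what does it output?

Substituting: (NOT 1 OR ((0 OR 1) NOR 1))
= 0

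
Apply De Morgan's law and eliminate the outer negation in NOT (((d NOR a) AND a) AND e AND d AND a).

NOT ((d NOR a) AND a) OR NOT e OR NOT d OR NOT a
De Morgan's: NOT(AND of terms) = OR of negations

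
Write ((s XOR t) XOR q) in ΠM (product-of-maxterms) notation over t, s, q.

ΠM(0, 3, 5, 6) = (t OR s OR q) AND (t OR NOT s OR NOT q) AND (NOT t OR s OR NOT q) AND (NOT t OR NOT s OR q)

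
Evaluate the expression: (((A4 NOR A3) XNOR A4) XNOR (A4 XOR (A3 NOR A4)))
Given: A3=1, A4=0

Substituting: (((0 NOR 1) XNOR 0) XNOR (0 XOR (1 NOR 0)))
= 0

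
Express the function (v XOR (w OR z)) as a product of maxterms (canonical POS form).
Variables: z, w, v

ΠM(0, 3, 5, 7) = (z OR w OR v) AND (z OR NOT w OR NOT v) AND (NOT z OR w OR NOT v) AND (NOT z OR NOT w OR NOT v)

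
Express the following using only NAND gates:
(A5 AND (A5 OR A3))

((A5 NAND ((A5 NAND A5) NAND (A3 NAND A3))) NAND (A5 NAND ((A5 NAND A5) NAND (A3 NAND A3))))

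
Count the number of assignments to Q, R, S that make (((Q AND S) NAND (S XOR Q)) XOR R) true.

Satisfying assignments: (0,0,0), (0,0,1), (1,0,0), (1,0,1)
Count: 4 out of 8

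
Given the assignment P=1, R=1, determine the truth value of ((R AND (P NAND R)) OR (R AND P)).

Substituting: ((1 AND (1 NAND 1)) OR (1 AND 1))
= 1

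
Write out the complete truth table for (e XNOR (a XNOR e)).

a | e | Output
--------------
0 | 0 | 0
0 | 1 | 0
1 | 0 | 1
1 | 1 | 1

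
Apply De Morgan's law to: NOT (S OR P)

NOT S AND NOT P
De Morgan's: NOT(OR of terms) = AND of negations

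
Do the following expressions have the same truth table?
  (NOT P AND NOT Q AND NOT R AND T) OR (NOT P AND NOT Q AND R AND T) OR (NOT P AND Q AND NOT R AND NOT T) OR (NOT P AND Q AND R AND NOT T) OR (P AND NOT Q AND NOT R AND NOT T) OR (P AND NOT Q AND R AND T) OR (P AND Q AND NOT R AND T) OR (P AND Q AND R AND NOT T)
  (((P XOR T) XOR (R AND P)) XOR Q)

Yes, they are equivalent — the two output columns agree on all 16 assignments:
P | Q | R | T | Expression 1 | Expression 2
-------------------------------------------
0 | 0 | 0 | 0 | 0 | 0
0 | 0 | 0 | 1 | 1 | 1
0 | 0 | 1 | 0 | 0 | 0
0 | 0 | 1 | 1 | 1 | 1
0 | 1 | 0 | 0 | 1 | 1
0 | 1 | 0 | 1 | 0 | 0
0 | 1 | 1 | 0 | 1 | 1
0 | 1 | 1 | 1 | 0 | 0
1 | 0 | 0 | 0 | 1 | 1
1 | 0 | 0 | 1 | 0 | 0
1 | 0 | 1 | 0 | 0 | 0
1 | 0 | 1 | 1 | 1 | 1
1 | 1 | 0 | 0 | 0 | 0
1 | 1 | 0 | 1 | 1 | 1
1 | 1 | 1 | 0 | 1 | 1
1 | 1 | 1 | 1 | 0 | 0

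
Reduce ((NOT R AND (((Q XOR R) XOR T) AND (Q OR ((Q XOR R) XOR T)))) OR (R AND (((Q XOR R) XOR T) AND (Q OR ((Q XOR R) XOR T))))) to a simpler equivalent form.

By distribution ((E AND v) OR (E AND NOT v) = E) then absorption (E AND (E OR v) = E):
= ((Q XOR R) XOR T)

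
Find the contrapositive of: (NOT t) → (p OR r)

Contrapositive: NOT (p OR r) → t
Note: A statement and its contrapositive are logically equivalent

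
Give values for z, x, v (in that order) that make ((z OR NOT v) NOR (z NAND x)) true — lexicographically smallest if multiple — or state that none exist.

UNSATISFIABLE - no assignment makes this expression true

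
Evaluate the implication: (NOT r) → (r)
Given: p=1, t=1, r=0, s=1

Antecedent (NOT r) = 1; consequent (r) = 0.
1 → 0 = 0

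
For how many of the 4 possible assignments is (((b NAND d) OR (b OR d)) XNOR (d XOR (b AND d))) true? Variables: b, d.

Satisfying assignments: (0,1)
Count: 1 out of 4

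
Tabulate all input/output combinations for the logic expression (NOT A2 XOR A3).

A3 | A2 | Output
----------------
0 | 0 | 1
0 | 1 | 0
1 | 0 | 0
1 | 1 | 1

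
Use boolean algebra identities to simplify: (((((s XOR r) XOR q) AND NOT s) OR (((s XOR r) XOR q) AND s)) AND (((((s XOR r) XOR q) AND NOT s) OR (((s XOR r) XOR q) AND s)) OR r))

By absorption (E AND (E OR v) = E) then distribution ((E AND v) OR (E AND NOT v) = E):
= ((s XOR r) XOR q)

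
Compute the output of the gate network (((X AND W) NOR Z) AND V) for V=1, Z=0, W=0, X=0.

Substituting: (((0 AND 0) NOR 0) AND 1)
= 1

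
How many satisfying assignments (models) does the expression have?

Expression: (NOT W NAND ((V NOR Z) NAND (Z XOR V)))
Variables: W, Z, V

Satisfying assignments: (1,0,0), (1,0,1), (1,1,0), (1,1,1)
Count: 4 out of 8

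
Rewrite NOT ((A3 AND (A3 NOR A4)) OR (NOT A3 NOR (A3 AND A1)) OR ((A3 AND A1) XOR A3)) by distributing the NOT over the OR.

NOT (A3 AND (A3 NOR A4)) AND NOT (NOT A3 NOR (A3 AND A1)) AND NOT ((A3 AND A1) XOR A3)
De Morgan's: NOT(OR of terms) = AND of negations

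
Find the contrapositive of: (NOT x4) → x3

Contrapositive: NOT x3 → x4
Note: A statement and its contrapositive are logically equivalent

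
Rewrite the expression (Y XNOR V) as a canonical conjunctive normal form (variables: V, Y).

(V OR NOT Y) AND (NOT V OR Y)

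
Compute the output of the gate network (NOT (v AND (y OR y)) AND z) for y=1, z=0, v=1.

Substituting: (NOT (1 AND (1 OR 1)) AND 0)
= 0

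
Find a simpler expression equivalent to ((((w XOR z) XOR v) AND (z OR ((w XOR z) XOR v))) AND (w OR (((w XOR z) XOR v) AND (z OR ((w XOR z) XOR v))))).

By absorption (E AND (E OR v) = E) then absorption (E AND (E OR v) = E):
= ((w XOR z) XOR v)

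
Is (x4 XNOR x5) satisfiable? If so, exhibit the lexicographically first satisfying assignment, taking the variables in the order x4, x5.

x4=0, x5=0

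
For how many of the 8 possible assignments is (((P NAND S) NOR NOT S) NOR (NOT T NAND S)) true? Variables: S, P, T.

Satisfying assignments: (1,0,0)
Count: 1 out of 8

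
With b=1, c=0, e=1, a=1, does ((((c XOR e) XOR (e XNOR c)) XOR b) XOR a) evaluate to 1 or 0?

Substituting: ((((0 XOR 1) XOR (1 XNOR 0)) XOR 1) XOR 1)
= 1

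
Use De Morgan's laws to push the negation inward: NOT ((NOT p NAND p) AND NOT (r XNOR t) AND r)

NOT (NOT p NAND p) OR (r XNOR t) OR NOT r
De Morgan's: NOT(AND of terms) = OR of negations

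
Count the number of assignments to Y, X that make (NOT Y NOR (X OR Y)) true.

No assignment satisfies the expression.
Count: 0 out of 4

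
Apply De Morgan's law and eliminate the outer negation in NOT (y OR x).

NOT y AND NOT x
De Morgan's: NOT(OR of terms) = AND of negations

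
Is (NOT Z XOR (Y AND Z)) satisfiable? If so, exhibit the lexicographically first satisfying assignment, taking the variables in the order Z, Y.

Z=0, Y=0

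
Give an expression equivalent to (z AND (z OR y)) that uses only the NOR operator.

((z NOR z) NOR (((z NOR y) NOR (z NOR y)) NOR ((z NOR y) NOR (z NOR y))))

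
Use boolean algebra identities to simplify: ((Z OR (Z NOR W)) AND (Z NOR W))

By absorption (E AND (E OR v) = E):
= (Z NOR W)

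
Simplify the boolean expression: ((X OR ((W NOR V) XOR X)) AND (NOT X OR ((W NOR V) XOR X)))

By distribution ((E OR v) AND (E OR NOT v) = E):
= ((W NOR V) XOR X)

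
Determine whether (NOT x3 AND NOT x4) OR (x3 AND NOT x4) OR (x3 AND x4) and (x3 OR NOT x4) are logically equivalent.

Yes, they are equivalent — the two output columns agree on all 4 assignments:
x3 | x4 | Expression 1 | Expression 2
-------------------------------------
0 | 0 | 1 | 1
0 | 1 | 0 | 0
1 | 0 | 1 | 1
1 | 1 | 1 | 1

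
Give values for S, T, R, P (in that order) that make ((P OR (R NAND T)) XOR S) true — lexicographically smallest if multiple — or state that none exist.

S=0, T=0, R=0, P=0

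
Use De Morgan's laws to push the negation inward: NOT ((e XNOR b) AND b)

NOT (e XNOR b) OR NOT b
De Morgan's: NOT(AND of terms) = OR of negations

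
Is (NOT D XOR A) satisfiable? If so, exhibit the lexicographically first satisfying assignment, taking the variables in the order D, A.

D=0, A=0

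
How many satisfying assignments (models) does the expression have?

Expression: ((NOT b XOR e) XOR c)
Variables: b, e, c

Satisfying assignments: (0,0,0), (0,1,1), (1,0,1), (1,1,0)
Count: 4 out of 8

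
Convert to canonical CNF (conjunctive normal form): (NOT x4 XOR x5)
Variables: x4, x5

(x4 OR NOT x5) AND (NOT x4 OR x5)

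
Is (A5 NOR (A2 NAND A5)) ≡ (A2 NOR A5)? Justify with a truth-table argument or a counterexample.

No. Counterexample: with A5=0, A2=0, Expression 1 = 0 but Expression 2 = 1.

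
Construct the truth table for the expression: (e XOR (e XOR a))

a | e | Output
--------------
0 | 0 | 0
0 | 1 | 0
1 | 0 | 1
1 | 1 | 1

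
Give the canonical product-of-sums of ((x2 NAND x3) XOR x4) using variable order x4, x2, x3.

ΠM(3, 4, 5, 6) = (x4 OR NOT x2 OR NOT x3) AND (NOT x4 OR x2 OR x3) AND (NOT x4 OR x2 OR NOT x3) AND (NOT x4 OR NOT x2 OR x3)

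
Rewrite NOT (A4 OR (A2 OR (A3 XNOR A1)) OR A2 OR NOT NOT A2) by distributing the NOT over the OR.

NOT A4 AND NOT (A2 OR (A3 XNOR A1)) AND NOT A2 AND NOT A2
De Morgan's: NOT(OR of terms) = AND of negations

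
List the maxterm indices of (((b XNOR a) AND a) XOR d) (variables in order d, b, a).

ΠM(0, 1, 2, 7) = (d OR b OR a) AND (d OR b OR NOT a) AND (d OR NOT b OR a) AND (NOT d OR NOT b OR NOT a)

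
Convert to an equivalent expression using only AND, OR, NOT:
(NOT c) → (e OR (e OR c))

c OR (e OR (e OR c))
(Implication elimination: A → B = NOT A OR B)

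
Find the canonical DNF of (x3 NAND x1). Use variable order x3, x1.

(NOT x3 AND NOT x1) OR (NOT x3 AND x1) OR (x3 AND NOT x1)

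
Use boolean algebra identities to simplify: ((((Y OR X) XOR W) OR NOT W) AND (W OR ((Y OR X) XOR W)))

By distribution ((E OR v) AND (E OR NOT v) = E):
= ((Y OR X) XOR W)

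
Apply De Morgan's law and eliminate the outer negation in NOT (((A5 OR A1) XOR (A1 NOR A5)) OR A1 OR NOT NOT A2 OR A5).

NOT ((A5 OR A1) XOR (A1 NOR A5)) AND NOT A1 AND NOT A2 AND NOT A5
De Morgan's: NOT(OR of terms) = AND of negations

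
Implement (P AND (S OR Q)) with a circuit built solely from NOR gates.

((P NOR P) NOR (((S NOR Q) NOR (S NOR Q)) NOR ((S NOR Q) NOR (S NOR Q))))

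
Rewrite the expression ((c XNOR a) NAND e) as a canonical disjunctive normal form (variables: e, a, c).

(NOT e AND NOT a AND NOT c) OR (NOT e AND NOT a AND c) OR (NOT e AND a AND NOT c) OR (NOT e AND a AND c) OR (e AND NOT a AND c) OR (e AND a AND NOT c)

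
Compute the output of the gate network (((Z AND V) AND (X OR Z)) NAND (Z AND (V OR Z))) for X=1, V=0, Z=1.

Substituting: (((1 AND 0) AND (1 OR 1)) NAND (1 AND (0 OR 1)))
= 1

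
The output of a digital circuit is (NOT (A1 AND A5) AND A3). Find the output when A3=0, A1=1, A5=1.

Substituting: (NOT (1 AND 1) AND 0)
= 0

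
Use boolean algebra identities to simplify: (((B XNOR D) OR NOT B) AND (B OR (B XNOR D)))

By distribution ((E OR v) AND (E OR NOT v) = E):
= (B XNOR D)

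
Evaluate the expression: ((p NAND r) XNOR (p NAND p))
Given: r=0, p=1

Substituting: ((1 NAND 0) XNOR (1 NAND 1))
= 0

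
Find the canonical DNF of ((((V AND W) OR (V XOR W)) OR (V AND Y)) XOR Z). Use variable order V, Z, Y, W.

(NOT V AND NOT Z AND NOT Y AND W) OR (NOT V AND NOT Z AND Y AND W) OR (NOT V AND Z AND NOT Y AND NOT W) OR (NOT V AND Z AND Y AND NOT W) OR (V AND NOT Z AND NOT Y AND NOT W) OR (V AND NOT Z AND NOT Y AND W) OR (V AND NOT Z AND Y AND NOT W) OR (V AND NOT Z AND Y AND W)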